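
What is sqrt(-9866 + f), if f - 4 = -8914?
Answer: 2*I*sqrt(4694) ≈ 137.03*I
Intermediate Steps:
f = -8910 (f = 4 - 8914 = -8910)
sqrt(-9866 + f) = sqrt(-9866 - 8910) = sqrt(-18776) = 2*I*sqrt(4694)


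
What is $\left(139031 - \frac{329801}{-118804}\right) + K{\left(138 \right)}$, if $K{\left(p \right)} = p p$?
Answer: $\frac{18780272101}{118804} \approx 1.5808 \cdot 10^{5}$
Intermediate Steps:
$K{\left(p \right)} = p^{2}$
$\left(139031 - \frac{329801}{-118804}\right) + K{\left(138 \right)} = \left(139031 - \frac{329801}{-118804}\right) + 138^{2} = \left(139031 - - \frac{329801}{118804}\right) + 19044 = \left(139031 + \frac{329801}{118804}\right) + 19044 = \frac{16517768725}{118804} + 19044 = \frac{18780272101}{118804}$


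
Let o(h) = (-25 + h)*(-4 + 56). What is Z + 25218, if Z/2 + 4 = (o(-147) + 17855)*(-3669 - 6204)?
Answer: -175931396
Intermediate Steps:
o(h) = -1300 + 52*h (o(h) = (-25 + h)*52 = -1300 + 52*h)
Z = -175956614 (Z = -8 + 2*(((-1300 + 52*(-147)) + 17855)*(-3669 - 6204)) = -8 + 2*(((-1300 - 7644) + 17855)*(-9873)) = -8 + 2*((-8944 + 17855)*(-9873)) = -8 + 2*(8911*(-9873)) = -8 + 2*(-87978303) = -8 - 175956606 = -175956614)
Z + 25218 = -175956614 + 25218 = -175931396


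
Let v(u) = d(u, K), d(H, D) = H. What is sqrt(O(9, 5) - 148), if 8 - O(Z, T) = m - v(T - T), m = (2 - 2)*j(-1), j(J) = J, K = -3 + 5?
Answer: 2*I*sqrt(35) ≈ 11.832*I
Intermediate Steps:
K = 2
m = 0 (m = (2 - 2)*(-1) = 0*(-1) = 0)
v(u) = u
O(Z, T) = 8 (O(Z, T) = 8 - (0 - (T - T)) = 8 - (0 - 1*0) = 8 - (0 + 0) = 8 - 1*0 = 8 + 0 = 8)
sqrt(O(9, 5) - 148) = sqrt(8 - 148) = sqrt(-140) = 2*I*sqrt(35)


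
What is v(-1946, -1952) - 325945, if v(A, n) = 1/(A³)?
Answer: -2401999049116521/7369338536 ≈ -3.2595e+5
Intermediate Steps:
v(A, n) = A⁻³
v(-1946, -1952) - 325945 = (-1946)⁻³ - 325945 = -1/7369338536 - 325945 = -2401999049116521/7369338536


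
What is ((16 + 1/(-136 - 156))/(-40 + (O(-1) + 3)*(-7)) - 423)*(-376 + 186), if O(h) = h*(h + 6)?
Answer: 305528265/3796 ≈ 80487.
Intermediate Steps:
O(h) = h*(6 + h)
((16 + 1/(-136 - 156))/(-40 + (O(-1) + 3)*(-7)) - 423)*(-376 + 186) = ((16 + 1/(-136 - 156))/(-40 + (-(6 - 1) + 3)*(-7)) - 423)*(-376 + 186) = ((16 + 1/(-292))/(-40 + (-1*5 + 3)*(-7)) - 423)*(-190) = ((16 - 1/292)/(-40 + (-5 + 3)*(-7)) - 423)*(-190) = (4671/(292*(-40 - 2*(-7))) - 423)*(-190) = (4671/(292*(-40 + 14)) - 423)*(-190) = ((4671/292)/(-26) - 423)*(-190) = ((4671/292)*(-1/26) - 423)*(-190) = (-4671/7592 - 423)*(-190) = -3216087/7592*(-190) = 305528265/3796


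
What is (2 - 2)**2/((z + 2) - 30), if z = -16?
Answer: 0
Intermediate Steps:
(2 - 2)**2/((z + 2) - 30) = (2 - 2)**2/((-16 + 2) - 30) = 0**2/(-14 - 30) = 0/(-44) = 0*(-1/44) = 0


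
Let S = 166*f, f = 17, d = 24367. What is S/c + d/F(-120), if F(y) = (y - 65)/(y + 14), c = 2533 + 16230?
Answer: 48463512296/3471155 ≈ 13962.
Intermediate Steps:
c = 18763
S = 2822 (S = 166*17 = 2822)
F(y) = (-65 + y)/(14 + y)
S/c + d/F(-120) = 2822/18763 + 24367/(((-65 - 120)/(14 - 120))) = 2822*(1/18763) + 24367/((-185/(-106))) = 2822/18763 + 24367/((-1/106*(-185))) = 2822/18763 + 24367/(185/106) = 2822/18763 + 24367*(106/185) = 2822/18763 + 2582902/185 = 48463512296/3471155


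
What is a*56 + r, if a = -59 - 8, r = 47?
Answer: -3705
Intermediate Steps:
a = -67
a*56 + r = -67*56 + 47 = -3752 + 47 = -3705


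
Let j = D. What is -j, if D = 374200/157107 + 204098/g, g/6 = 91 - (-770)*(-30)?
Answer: -171882301/190256577 ≈ -0.90342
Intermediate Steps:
g = -138054 (g = 6*(91 - (-770)*(-30)) = 6*(91 - 110*210) = 6*(91 - 23100) = 6*(-23009) = -138054)
D = 171882301/190256577 (D = 374200/157107 + 204098/(-138054) = 374200*(1/157107) + 204098*(-1/138054) = 374200/157107 - 5371/3633 = 171882301/190256577 ≈ 0.90342)
j = 171882301/190256577 ≈ 0.90342
-j = -1*171882301/190256577 = -171882301/190256577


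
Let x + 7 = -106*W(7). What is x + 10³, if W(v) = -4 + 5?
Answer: 887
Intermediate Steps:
W(v) = 1
x = -113 (x = -7 - 106*1 = -7 - 106 = -113)
x + 10³ = -113 + 10³ = -113 + 1000 = 887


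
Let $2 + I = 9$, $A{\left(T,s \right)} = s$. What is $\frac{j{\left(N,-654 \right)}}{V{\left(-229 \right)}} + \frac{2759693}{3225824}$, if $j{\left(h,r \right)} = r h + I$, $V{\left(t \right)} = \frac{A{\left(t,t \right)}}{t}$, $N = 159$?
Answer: $- \frac{335415194003}{3225824} \approx -1.0398 \cdot 10^{5}$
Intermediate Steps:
$V{\left(t \right)} = 1$ ($V{\left(t \right)} = \frac{t}{t} = 1$)
$I = 7$ ($I = -2 + 9 = 7$)
$j{\left(h,r \right)} = 7 + h r$ ($j{\left(h,r \right)} = r h + 7 = h r + 7 = 7 + h r$)
$\frac{j{\left(N,-654 \right)}}{V{\left(-229 \right)}} + \frac{2759693}{3225824} = \frac{7 + 159 \left(-654\right)}{1} + \frac{2759693}{3225824} = \left(7 - 103986\right) 1 + 2759693 \cdot \frac{1}{3225824} = \left(-103979\right) 1 + \frac{2759693}{3225824} = -103979 + \frac{2759693}{3225824} = - \frac{335415194003}{3225824}$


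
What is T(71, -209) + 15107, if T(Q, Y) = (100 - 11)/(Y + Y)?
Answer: 6314637/418 ≈ 15107.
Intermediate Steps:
T(Q, Y) = 89/(2*Y) (T(Q, Y) = 89/((2*Y)) = 89*(1/(2*Y)) = 89/(2*Y))
T(71, -209) + 15107 = (89/2)/(-209) + 15107 = (89/2)*(-1/209) + 15107 = -89/418 + 15107 = 6314637/418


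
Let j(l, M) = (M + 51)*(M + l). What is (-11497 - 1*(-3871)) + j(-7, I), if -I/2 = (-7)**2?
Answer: -2691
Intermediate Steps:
I = -98 (I = -2*(-7)**2 = -2*49 = -98)
j(l, M) = (51 + M)*(M + l)
(-11497 - 1*(-3871)) + j(-7, I) = (-11497 - 1*(-3871)) + ((-98)**2 + 51*(-98) + 51*(-7) - 98*(-7)) = (-11497 + 3871) + (9604 - 4998 - 357 + 686) = -7626 + 4935 = -2691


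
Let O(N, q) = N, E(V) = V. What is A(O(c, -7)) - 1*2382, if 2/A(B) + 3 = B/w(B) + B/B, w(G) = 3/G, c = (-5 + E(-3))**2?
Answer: -4871187/2045 ≈ -2382.0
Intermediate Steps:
c = 64 (c = (-5 - 3)**2 = (-8)**2 = 64)
A(B) = 2/(-2 + B**2/3) (A(B) = 2/(-3 + (B/((3/B)) + B/B)) = 2/(-3 + (B*(B/3) + 1)) = 2/(-3 + (B**2/3 + 1)) = 2/(-3 + (1 + B**2/3)) = 2/(-2 + B**2/3))
A(O(c, -7)) - 1*2382 = 6/(-6 + 64**2) - 1*2382 = 6/(-6 + 4096) - 2382 = 6/4090 - 2382 = 6*(1/4090) - 2382 = 3/2045 - 2382 = -4871187/2045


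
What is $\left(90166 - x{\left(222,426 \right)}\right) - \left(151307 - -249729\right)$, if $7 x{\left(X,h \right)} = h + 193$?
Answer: $- \frac{2176709}{7} \approx -3.1096 \cdot 10^{5}$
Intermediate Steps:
$x{\left(X,h \right)} = \frac{193}{7} + \frac{h}{7}$ ($x{\left(X,h \right)} = \frac{h + 193}{7} = \frac{193 + h}{7} = \frac{193}{7} + \frac{h}{7}$)
$\left(90166 - x{\left(222,426 \right)}\right) - \left(151307 - -249729\right) = \left(90166 - \left(\frac{193}{7} + \frac{1}{7} \cdot 426\right)\right) - \left(151307 - -249729\right) = \left(90166 - \left(\frac{193}{7} + \frac{426}{7}\right)\right) - \left(151307 + 249729\right) = \left(90166 - \frac{619}{7}\right) - 401036 = \frac{630543}{7} - 401036 = - \frac{2176709}{7}$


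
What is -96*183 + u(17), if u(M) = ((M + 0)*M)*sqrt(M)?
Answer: -17568 + 289*sqrt(17) ≈ -16376.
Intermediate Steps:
u(M) = M**(5/2) (u(M) = (M*M)*sqrt(M) = M**2*sqrt(M) = M**(5/2))
-96*183 + u(17) = -96*183 + 17**(5/2) = -17568 + 289*sqrt(17)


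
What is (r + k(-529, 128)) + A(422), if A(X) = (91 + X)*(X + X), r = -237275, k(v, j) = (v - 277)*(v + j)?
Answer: 518903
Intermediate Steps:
k(v, j) = (-277 + v)*(j + v)
A(X) = 2*X*(91 + X) (A(X) = (91 + X)*(2*X) = 2*X*(91 + X))
(r + k(-529, 128)) + A(422) = (-237275 + ((-529)² - 277*128 - 277*(-529) + 128*(-529))) + 2*422*(91 + 422) = (-237275 + (279841 - 35456 + 146533 - 67712)) + 2*422*513 = (-237275 + 323206) + 432972 = 85931 + 432972 = 518903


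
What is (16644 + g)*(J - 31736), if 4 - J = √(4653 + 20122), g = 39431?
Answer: -1779371900 - 280375*√991 ≈ -1.7882e+9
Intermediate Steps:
J = 4 - 5*√991 (J = 4 - √(4653 + 20122) = 4 - √24775 = 4 - 5*√991 ≈ -153.40)
(16644 + g)*(J - 31736) = (16644 + 39431)*((4 - 5*√991) - 31736) = 56075*(-31732 - 5*√991) = -1779371900 - 280375*√991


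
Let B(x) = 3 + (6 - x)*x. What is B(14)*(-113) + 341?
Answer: 12658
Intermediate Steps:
B(x) = 3 + x*(6 - x)
B(14)*(-113) + 341 = (3 - 1*14² + 6*14)*(-113) + 341 = (3 - 1*196 + 84)*(-113) + 341 = (3 - 196 + 84)*(-113) + 341 = -109*(-113) + 341 = 12317 + 341 = 12658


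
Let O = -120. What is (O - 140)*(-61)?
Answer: 15860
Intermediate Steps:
(O - 140)*(-61) = (-120 - 140)*(-61) = -260*(-61) = 15860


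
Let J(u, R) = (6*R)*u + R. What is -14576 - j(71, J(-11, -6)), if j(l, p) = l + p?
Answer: -15037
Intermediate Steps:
J(u, R) = R + 6*R*u (J(u, R) = 6*R*u + R = R + 6*R*u)
-14576 - j(71, J(-11, -6)) = -14576 - (71 - 6*(1 + 6*(-11))) = -14576 - (71 - 6*(1 - 66)) = -14576 - (71 - 6*(-65)) = -14576 - (71 + 390) = -14576 - 1*461 = -14576 - 461 = -15037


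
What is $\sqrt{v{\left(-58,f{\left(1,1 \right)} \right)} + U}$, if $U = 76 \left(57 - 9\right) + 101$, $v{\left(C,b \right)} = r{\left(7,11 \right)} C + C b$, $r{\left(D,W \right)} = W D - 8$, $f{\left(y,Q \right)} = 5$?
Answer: $i \sqrt{543} \approx 23.302 i$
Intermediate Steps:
$r{\left(D,W \right)} = -8 + D W$ ($r{\left(D,W \right)} = D W - 8 = -8 + D W$)
$v{\left(C,b \right)} = 69 C + C b$ ($v{\left(C,b \right)} = \left(-8 + 7 \cdot 11\right) C + C b = \left(-8 + 77\right) C + C b = 69 C + C b$)
$U = 3749$ ($U = 76 \cdot 48 + 101 = 3648 + 101 = 3749$)
$\sqrt{v{\left(-58,f{\left(1,1 \right)} \right)} + U} = \sqrt{- 58 \left(69 + 5\right) + 3749} = \sqrt{\left(-58\right) 74 + 3749} = \sqrt{-4292 + 3749} = \sqrt{-543} = i \sqrt{543}$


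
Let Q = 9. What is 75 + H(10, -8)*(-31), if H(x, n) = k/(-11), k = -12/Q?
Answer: 2351/33 ≈ 71.242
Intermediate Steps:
k = -4/3 (k = -12/9 = -12*1/9 = -4/3 ≈ -1.3333)
H(x, n) = 4/33 (H(x, n) = -4/3/(-11) = -4/3*(-1/11) = 4/33)
75 + H(10, -8)*(-31) = 75 + (4/33)*(-31) = 75 - 124/33 = 2351/33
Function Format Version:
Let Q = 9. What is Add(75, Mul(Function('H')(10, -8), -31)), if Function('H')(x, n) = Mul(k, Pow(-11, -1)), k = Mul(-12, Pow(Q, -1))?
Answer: Rational(2351, 33) ≈ 71.242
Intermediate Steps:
k = Rational(-4, 3) (k = Mul(-12, Pow(9, -1)) = Mul(-12, Rational(1, 9)) = Rational(-4, 3) ≈ -1.3333)
Function('H')(x, n) = Rational(4, 33) (Function('H')(x, n) = Mul(Rational(-4, 3), Pow(-11, -1)) = Mul(Rational(-4, 3), Rational(-1, 11)) = Rational(4, 33))
Add(75, Mul(Function('H')(10, -8), -31)) = Add(75, Mul(Rational(4, 33), -31)) = Add(75, Rational(-124, 33)) = Rational(2351, 33)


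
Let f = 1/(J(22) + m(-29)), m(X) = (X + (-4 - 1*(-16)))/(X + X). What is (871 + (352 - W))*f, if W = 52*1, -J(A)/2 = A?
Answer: -67918/2535 ≈ -26.792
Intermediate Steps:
J(A) = -2*A
W = 52
m(X) = (12 + X)/(2*X) (m(X) = (X + (-4 + 16))/((2*X)) = (X + 12)*(1/(2*X)) = (12 + X)*(1/(2*X)) = (12 + X)/(2*X))
f = -58/2535 (f = 1/(-2*22 + (½)*(12 - 29)/(-29)) = 1/(-44 + (½)*(-1/29)*(-17)) = 1/(-44 + 17/58) = 1/(-2535/58) = -58/2535 ≈ -0.022880)
(871 + (352 - W))*f = (871 + (352 - 1*52))*(-58/2535) = (871 + (352 - 52))*(-58/2535) = (871 + 300)*(-58/2535) = 1171*(-58/2535) = -67918/2535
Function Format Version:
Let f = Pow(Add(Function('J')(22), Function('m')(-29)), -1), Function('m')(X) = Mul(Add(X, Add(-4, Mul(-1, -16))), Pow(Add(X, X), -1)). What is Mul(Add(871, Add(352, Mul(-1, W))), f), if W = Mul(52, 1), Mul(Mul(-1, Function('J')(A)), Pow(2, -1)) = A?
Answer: Rational(-67918, 2535) ≈ -26.792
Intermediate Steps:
Function('J')(A) = Mul(-2, A)
W = 52
Function('m')(X) = Mul(Rational(1, 2), Pow(X, -1), Add(12, X)) (Function('m')(X) = Mul(Add(X, Add(-4, 16)), Pow(Mul(2, X), -1)) = Mul(Add(X, 12), Mul(Rational(1, 2), Pow(X, -1))) = Mul(Add(12, X), Mul(Rational(1, 2), Pow(X, -1))) = Mul(Rational(1, 2), Pow(X, -1), Add(12, X)))
f = Rational(-58, 2535) (f = Pow(Add(Mul(-2, 22), Mul(Rational(1, 2), Pow(-29, -1), Add(12, -29))), -1) = Pow(Add(-44, Mul(Rational(1, 2), Rational(-1, 29), -17)), -1) = Pow(Add(-44, Rational(17, 58)), -1) = Pow(Rational(-2535, 58), -1) = Rational(-58, 2535) ≈ -0.022880)
Mul(Add(871, Add(352, Mul(-1, W))), f) = Mul(Add(871, Add(352, Mul(-1, 52))), Rational(-58, 2535)) = Mul(Add(871, Add(352, -52)), Rational(-58, 2535)) = Mul(Add(871, 300), Rational(-58, 2535)) = Mul(1171, Rational(-58, 2535)) = Rational(-67918, 2535)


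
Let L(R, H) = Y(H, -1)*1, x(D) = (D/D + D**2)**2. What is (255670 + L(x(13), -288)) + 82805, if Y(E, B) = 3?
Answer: 338478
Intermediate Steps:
x(D) = (1 + D**2)**2
L(R, H) = 3 (L(R, H) = 3*1 = 3)
(255670 + L(x(13), -288)) + 82805 = (255670 + 3) + 82805 = 255673 + 82805 = 338478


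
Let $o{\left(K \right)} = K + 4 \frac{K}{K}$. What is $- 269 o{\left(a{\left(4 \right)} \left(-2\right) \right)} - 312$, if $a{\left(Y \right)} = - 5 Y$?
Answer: $-12148$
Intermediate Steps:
$o{\left(K \right)} = 4 + K$ ($o{\left(K \right)} = K + 4 \cdot 1 = K + 4 = 4 + K$)
$- 269 o{\left(a{\left(4 \right)} \left(-2\right) \right)} - 312 = - 269 \left(4 + \left(-5\right) 4 \left(-2\right)\right) - 312 = - 269 \left(4 - -40\right) - 312 = - 269 \left(4 + 40\right) - 312 = \left(-269\right) 44 - 312 = -11836 - 312 = -12148$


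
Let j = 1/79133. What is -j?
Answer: -1/79133 ≈ -1.2637e-5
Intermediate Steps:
j = 1/79133 ≈ 1.2637e-5
-j = -1*1/79133 = -1/79133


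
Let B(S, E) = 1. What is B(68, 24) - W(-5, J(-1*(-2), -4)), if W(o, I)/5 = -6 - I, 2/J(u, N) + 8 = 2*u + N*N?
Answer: 191/6 ≈ 31.833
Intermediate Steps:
J(u, N) = 2/(-8 + N² + 2*u) (J(u, N) = 2/(-8 + (2*u + N*N)) = 2/(-8 + (2*u + N²)) = 2/(-8 + (N² + 2*u)) = 2/(-8 + N² + 2*u))
W(o, I) = -30 - 5*I (W(o, I) = 5*(-6 - I) = -30 - 5*I)
B(68, 24) - W(-5, J(-1*(-2), -4)) = 1 - (-30 - 10/(-8 + (-4)² + 2*(-1*(-2)))) = 1 - (-30 - 10/(-8 + 16 + 2*2)) = 1 - (-30 - 10/(-8 + 16 + 4)) = 1 - (-30 - 10/12) = 1 - (-30 - 5*⅙) = 1 - (-30 - ⅚) = 1 - 1*(-185/6) = 1 + 185/6 = 191/6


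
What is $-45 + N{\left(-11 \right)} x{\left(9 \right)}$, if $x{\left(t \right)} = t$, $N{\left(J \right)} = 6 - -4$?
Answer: $45$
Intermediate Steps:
$N{\left(J \right)} = 10$ ($N{\left(J \right)} = 6 + 4 = 10$)
$-45 + N{\left(-11 \right)} x{\left(9 \right)} = -45 + 10 \cdot 9 = -45 + 90 = 45$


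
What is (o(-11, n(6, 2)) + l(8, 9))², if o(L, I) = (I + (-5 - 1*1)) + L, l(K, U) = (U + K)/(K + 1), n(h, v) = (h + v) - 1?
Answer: 5329/81 ≈ 65.790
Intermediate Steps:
n(h, v) = -1 + h + v
l(K, U) = (K + U)/(1 + K)
o(L, I) = -6 + I + L (o(L, I) = (I + (-5 - 1)) + L = (I - 6) + L = (-6 + I) + L = -6 + I + L)
(o(-11, n(6, 2)) + l(8, 9))² = ((-6 + (-1 + 6 + 2) - 11) + (8 + 9)/(1 + 8))² = ((-6 + 7 - 11) + 17/9)² = (-10 + (⅑)*17)² = (-10 + 17/9)² = (-73/9)² = 5329/81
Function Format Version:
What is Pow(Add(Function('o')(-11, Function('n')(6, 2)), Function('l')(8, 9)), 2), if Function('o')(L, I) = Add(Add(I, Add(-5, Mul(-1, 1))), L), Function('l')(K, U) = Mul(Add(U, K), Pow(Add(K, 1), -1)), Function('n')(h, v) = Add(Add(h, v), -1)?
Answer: Rational(5329, 81) ≈ 65.790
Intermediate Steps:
Function('n')(h, v) = Add(-1, h, v)
Function('l')(K, U) = Mul(Pow(Add(1, K), -1), Add(K, U)) (Function('l')(K, U) = Mul(Add(K, U), Pow(Add(1, K), -1)) = Mul(Pow(Add(1, K), -1), Add(K, U)))
Function('o')(L, I) = Add(-6, I, L) (Function('o')(L, I) = Add(Add(I, Add(-5, -1)), L) = Add(Add(I, -6), L) = Add(Add(-6, I), L) = Add(-6, I, L))
Pow(Add(Function('o')(-11, Function('n')(6, 2)), Function('l')(8, 9)), 2) = Pow(Add(Add(-6, Add(-1, 6, 2), -11), Mul(Pow(Add(1, 8), -1), Add(8, 9))), 2) = Pow(Add(Add(-6, 7, -11), Mul(Pow(9, -1), 17)), 2) = Pow(Add(-10, Mul(Rational(1, 9), 17)), 2) = Pow(Add(-10, Rational(17, 9)), 2) = Pow(Rational(-73, 9), 2) = Rational(5329, 81)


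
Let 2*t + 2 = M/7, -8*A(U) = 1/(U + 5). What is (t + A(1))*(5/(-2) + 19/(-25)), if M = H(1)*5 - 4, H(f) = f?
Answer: 51997/16800 ≈ 3.0951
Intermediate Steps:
A(U) = -1/(8*(5 + U)) (A(U) = -1/(8*(U + 5)) = -1/(8*(5 + U)))
M = 1 (M = 1*5 - 4 = 5 - 4 = 1)
t = -13/14 (t = -1 + (1/7)/2 = -1 + (1*(⅐))/2 = -1 + (½)*(⅐) = -1 + 1/14 = -13/14 ≈ -0.92857)
(t + A(1))*(5/(-2) + 19/(-25)) = (-13/14 - 1/(40 + 8*1))*(5/(-2) + 19/(-25)) = (-13/14 - 1/(40 + 8))*(5*(-½) + 19*(-1/25)) = (-13/14 - 1/48)*(-5/2 - 19/25) = (-13/14 - 1*1/48)*(-163/50) = (-13/14 - 1/48)*(-163/50) = -319/336*(-163/50) = 51997/16800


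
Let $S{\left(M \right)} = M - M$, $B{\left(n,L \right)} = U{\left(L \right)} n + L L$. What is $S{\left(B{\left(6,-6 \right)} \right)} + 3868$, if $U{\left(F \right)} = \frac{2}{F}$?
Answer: $3868$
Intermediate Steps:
$B{\left(n,L \right)} = L^{2} + \frac{2 n}{L}$ ($B{\left(n,L \right)} = \frac{2}{L} n + L L = \frac{2 n}{L} + L^{2} = L^{2} + \frac{2 n}{L}$)
$S{\left(M \right)} = 0$
$S{\left(B{\left(6,-6 \right)} \right)} + 3868 = 0 + 3868 = 3868$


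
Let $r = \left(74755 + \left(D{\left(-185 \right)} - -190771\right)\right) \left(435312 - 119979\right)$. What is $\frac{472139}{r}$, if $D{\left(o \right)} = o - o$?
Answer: $\frac{472139}{83729110158} \approx 5.6389 \cdot 10^{-6}$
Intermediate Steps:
$D{\left(o \right)} = 0$
$r = 83729110158$ ($r = \left(74755 + \left(0 - -190771\right)\right) \left(435312 - 119979\right) = \left(74755 + \left(0 + 190771\right)\right) 315333 = \left(74755 + 190771\right) 315333 = 265526 \cdot 315333 = 83729110158$)
$\frac{472139}{r} = \frac{472139}{83729110158}$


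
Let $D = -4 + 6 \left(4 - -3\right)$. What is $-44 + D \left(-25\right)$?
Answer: $-994$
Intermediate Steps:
$D = 38$ ($D = -4 + 6 \left(4 + 3\right) = -4 + 6 \cdot 7 = -4 + 42 = 38$)
$-44 + D \left(-25\right) = -44 + 38 \left(-25\right) = -44 - 950 = -994$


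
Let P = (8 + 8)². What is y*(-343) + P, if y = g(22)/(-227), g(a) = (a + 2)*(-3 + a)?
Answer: 214520/227 ≈ 945.02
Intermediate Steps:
g(a) = (-3 + a)*(2 + a) (g(a) = (2 + a)*(-3 + a) = (-3 + a)*(2 + a))
P = 256 (P = 16² = 256)
y = -456/227 (y = (-6 + 22² - 1*22)/(-227) = (-6 + 484 - 22)*(-1/227) = 456*(-1/227) = -456/227 ≈ -2.0088)
y*(-343) + P = -456/227*(-343) + 256 = 156408/227 + 256 = 214520/227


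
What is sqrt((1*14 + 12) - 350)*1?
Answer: 18*I ≈ 18.0*I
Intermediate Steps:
sqrt((1*14 + 12) - 350)*1 = sqrt((14 + 12) - 350)*1 = sqrt(26 - 350)*1 = sqrt(-324)*1 = (18*I)*1 = 18*I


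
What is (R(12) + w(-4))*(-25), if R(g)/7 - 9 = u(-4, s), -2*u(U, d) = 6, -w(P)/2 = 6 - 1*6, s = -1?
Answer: -1050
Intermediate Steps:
w(P) = 0 (w(P) = -2*(6 - 1*6) = -2*(6 - 6) = -2*0 = 0)
u(U, d) = -3 (u(U, d) = -1/2*6 = -3)
R(g) = 42 (R(g) = 63 + 7*(-3) = 63 - 21 = 42)
(R(12) + w(-4))*(-25) = (42 + 0)*(-25) = 42*(-25) = -1050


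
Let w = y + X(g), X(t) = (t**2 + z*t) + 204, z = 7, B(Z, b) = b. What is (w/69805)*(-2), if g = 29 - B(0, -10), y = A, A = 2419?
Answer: -8834/69805 ≈ -0.12655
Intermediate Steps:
y = 2419
g = 39 (g = 29 - 1*(-10) = 29 + 10 = 39)
X(t) = 204 + t**2 + 7*t (X(t) = (t**2 + 7*t) + 204 = 204 + t**2 + 7*t)
w = 4417 (w = 2419 + (204 + 39**2 + 7*39) = 2419 + (204 + 1521 + 273) = 2419 + 1998 = 4417)
(w/69805)*(-2) = (4417/69805)*(-2) = -8834/69805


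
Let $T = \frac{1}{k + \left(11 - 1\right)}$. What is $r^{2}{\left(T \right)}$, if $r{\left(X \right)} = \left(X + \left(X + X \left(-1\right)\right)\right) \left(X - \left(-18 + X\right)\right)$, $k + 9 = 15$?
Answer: $\frac{81}{64} \approx 1.2656$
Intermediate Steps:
$k = 6$ ($k = -9 + 15 = 6$)
$T = \frac{1}{16}$ ($T = \frac{1}{6 + \left(11 - 1\right)} = \frac{1}{6 + 10} = \frac{1}{16} \approx 0.0625$)
$r{\left(X \right)} = 18 X$ ($r{\left(X \right)} = \left(X + \left(X - X\right)\right) 18 = \left(X + 0\right) 18 = X 18 = 18 X$)
$r^{2}{\left(T \right)} = \left(18 \cdot \frac{1}{16}\right)^{2} = \left(\frac{9}{8}\right)^{2} = \frac{81}{64}$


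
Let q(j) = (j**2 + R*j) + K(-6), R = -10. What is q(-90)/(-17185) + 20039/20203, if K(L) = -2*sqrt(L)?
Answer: 32508643/69437711 + 2*I*sqrt(6)/17185 ≈ 0.46817 + 0.00028507*I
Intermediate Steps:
q(j) = j**2 - 10*j - 2*I*sqrt(6) (q(j) = (j**2 - 10*j) - 2*I*sqrt(6) = j**2 - 10*j - 2*I*sqrt(6))
q(-90)/(-17185) + 20039/20203 = ((-90)**2 - 10*(-90) - 2*I*sqrt(6))/(-17185) + 20039/20203 = (8100 + 900 - 2*I*sqrt(6))*(-1/17185) + 20039*(1/20203) = (9000 - 2*I*sqrt(6))*(-1/17185) + 20039/20203 = (-1800/3437 + 2*I*sqrt(6)/17185) + 20039/20203 = 32508643/69437711 + 2*I*sqrt(6)/17185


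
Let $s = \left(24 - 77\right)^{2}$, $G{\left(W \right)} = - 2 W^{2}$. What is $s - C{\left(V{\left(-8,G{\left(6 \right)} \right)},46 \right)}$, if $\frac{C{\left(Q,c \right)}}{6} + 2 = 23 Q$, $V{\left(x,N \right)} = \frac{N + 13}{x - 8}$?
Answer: $\frac{18497}{8} \approx 2312.1$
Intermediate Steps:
$s = 2809$ ($s = \left(-53\right)^{2} = 2809$)
$V{\left(x,N \right)} = \frac{13 + N}{-8 + x}$
$C{\left(Q,c \right)} = -12 + 138 Q$ ($C{\left(Q,c \right)} = -12 + 6 \cdot 23 Q = -12 + 138 Q$)
$s - C{\left(V{\left(-8,G{\left(6 \right)} \right)},46 \right)} = 2809 - \left(-12 + 138 \frac{13 - 2 \cdot 6^{2}}{-8 - 8}\right) = 2809 - \left(-12 + 138 \frac{13 - 72}{-16}\right) = 2809 - \left(-12 + 138 \left(- \frac{13 - 72}{16}\right)\right) = 2809 - \left(-12 + 138 \left(\left(- \frac{1}{16}\right) \left(-59\right)\right)\right) = 2809 - \left(-12 + 138 \cdot \frac{59}{16}\right) = 2809 - \left(-12 + \frac{4071}{8}\right) = 2809 - \frac{3975}{8} = \frac{18497}{8}$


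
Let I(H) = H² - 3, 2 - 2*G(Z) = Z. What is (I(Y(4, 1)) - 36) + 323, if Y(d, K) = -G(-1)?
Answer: 1145/4 ≈ 286.25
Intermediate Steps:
G(Z) = 1 - Z/2
Y(d, K) = -3/2 (Y(d, K) = -(1 - ½*(-1)) = -(1 + ½) = -1*3/2 = -3/2)
I(H) = -3 + H²
(I(Y(4, 1)) - 36) + 323 = ((-3 + (-3/2)²) - 36) + 323 = ((-3 + 9/4) - 36) + 323 = (-¾ - 36) + 323 = -147/4 + 323 = 1145/4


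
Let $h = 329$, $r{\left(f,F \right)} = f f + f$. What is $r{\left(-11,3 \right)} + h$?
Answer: $439$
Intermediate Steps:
$r{\left(f,F \right)} = f + f^{2}$ ($r{\left(f,F \right)} = f^{2} + f = f + f^{2}$)
$r{\left(-11,3 \right)} + h = - 11 \left(1 - 11\right) + 329 = \left(-11\right) \left(-10\right) + 329 = 110 + 329 = 439$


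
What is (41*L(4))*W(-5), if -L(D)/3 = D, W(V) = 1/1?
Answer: -492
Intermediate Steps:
W(V) = 1
L(D) = -3*D
(41*L(4))*W(-5) = (41*(-3*4))*1 = (41*(-12))*1 = -492*1 = -492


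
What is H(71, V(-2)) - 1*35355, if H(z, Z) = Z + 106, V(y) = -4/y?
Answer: -35247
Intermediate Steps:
H(z, Z) = 106 + Z
H(71, V(-2)) - 1*35355 = (106 - 4/(-2)) - 1*35355 = (106 - 4*(-1/2)) - 35355 = (106 + 2) - 35355 = 108 - 35355 = -35247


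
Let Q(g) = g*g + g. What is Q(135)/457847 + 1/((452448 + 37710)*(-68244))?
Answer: 614148288796873/15315138986405544 ≈ 0.040101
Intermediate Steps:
Q(g) = g + g**2 (Q(g) = g**2 + g = g + g**2)
Q(135)/457847 + 1/((452448 + 37710)*(-68244)) = (135*(1 + 135))/457847 + 1/((452448 + 37710)*(-68244)) = (135*136)*(1/457847) - 1/68244/490158 = 18360*(1/457847) + (1/490158)*(-1/68244) = 18360/457847 - 1/33450342552 = 614148288796873/15315138986405544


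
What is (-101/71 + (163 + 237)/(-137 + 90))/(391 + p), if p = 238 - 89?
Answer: -3683/200220 ≈ -0.018395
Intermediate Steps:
p = 149
(-101/71 + (163 + 237)/(-137 + 90))/(391 + p) = (-101/71 + (163 + 237)/(-137 + 90))/(391 + 149) = (-101*1/71 + 400/(-47))/540 = (-101/71 + 400*(-1/47))*(1/540) = (-101/71 - 400/47)*(1/540) = -33147/3337*1/540 = -3683/200220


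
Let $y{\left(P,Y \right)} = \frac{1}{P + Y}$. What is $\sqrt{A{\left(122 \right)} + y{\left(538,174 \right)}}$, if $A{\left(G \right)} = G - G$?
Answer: $\frac{\sqrt{178}}{356} \approx 0.037477$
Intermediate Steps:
$A{\left(G \right)} = 0$
$\sqrt{A{\left(122 \right)} + y{\left(538,174 \right)}} = \sqrt{0 + \frac{1}{538 + 174}} = \sqrt{0 + \frac{1}{712}} = \sqrt{\frac{1}{712}} = \frac{\sqrt{178}}{356}$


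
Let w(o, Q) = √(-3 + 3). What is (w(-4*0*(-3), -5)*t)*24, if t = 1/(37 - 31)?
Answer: 0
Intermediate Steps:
w(o, Q) = 0 (w(o, Q) = √0 = 0)
t = ⅙ (t = 1/6 = ⅙ ≈ 0.16667)
(w(-4*0*(-3), -5)*t)*24 = (0*(⅙))*24 = 0*24 = 0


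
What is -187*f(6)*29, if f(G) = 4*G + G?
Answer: -162690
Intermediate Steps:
f(G) = 5*G
-187*f(6)*29 = -935*6*29 = -187*30*29 = -5610*29 = -162690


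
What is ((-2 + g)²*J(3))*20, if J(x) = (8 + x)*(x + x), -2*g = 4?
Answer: 21120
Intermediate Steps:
g = -2 (g = -½*4 = -2)
J(x) = 2*x*(8 + x) (J(x) = (8 + x)*(2*x) = 2*x*(8 + x))
((-2 + g)²*J(3))*20 = ((-2 - 2)²*(2*3*(8 + 3)))*20 = ((-4)²*(2*3*11))*20 = (16*66)*20 = 1056*20 = 21120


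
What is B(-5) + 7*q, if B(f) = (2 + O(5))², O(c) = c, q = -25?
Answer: -126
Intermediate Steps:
B(f) = 49 (B(f) = (2 + 5)² = 7² = 49)
B(-5) + 7*q = 49 + 7*(-25) = 49 - 175 = -126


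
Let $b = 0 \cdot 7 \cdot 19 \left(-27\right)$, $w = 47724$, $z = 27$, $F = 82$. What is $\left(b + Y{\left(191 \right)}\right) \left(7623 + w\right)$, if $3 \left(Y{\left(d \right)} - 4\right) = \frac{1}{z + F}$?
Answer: $\frac{24149741}{109} \approx 2.2156 \cdot 10^{5}$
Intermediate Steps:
$b = 0$ ($b = 0 \cdot 19 \left(-27\right) = 0 \left(-27\right) = 0$)
$Y{\left(d \right)} = \frac{1309}{327}$ ($Y{\left(d \right)} = 4 + \frac{1}{3 \left(27 + 82\right)} = 4 + \frac{1}{3 \cdot 109} = 4 + \frac{1}{3} \cdot \frac{1}{109} = 4 + \frac{1}{327} = \frac{1309}{327}$)
$\left(b + Y{\left(191 \right)}\right) \left(7623 + w\right) = \left(0 + \frac{1309}{327}\right) \left(7623 + 47724\right) = \frac{1309}{327} \cdot 55347 = \frac{24149741}{109}$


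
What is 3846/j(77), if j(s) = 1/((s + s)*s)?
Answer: 45605868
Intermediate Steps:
j(s) = 1/(2*s**2) (j(s) = 1/(((2*s))*s) = (1/(2*s))/s = 1/(2*s**2))
3846/j(77) = 3846/(((1/2)/77**2)) = 3846/(((1/2)*(1/5929))) = 3846/(1/11858) = 3846*11858 = 45605868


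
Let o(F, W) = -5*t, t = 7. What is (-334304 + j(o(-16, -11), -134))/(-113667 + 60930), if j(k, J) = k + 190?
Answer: 111383/17579 ≈ 6.3361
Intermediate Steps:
o(F, W) = -35 (o(F, W) = -5*7 = -35)
j(k, J) = 190 + k
(-334304 + j(o(-16, -11), -134))/(-113667 + 60930) = (-334304 + (190 - 35))/(-113667 + 60930) = (-334304 + 155)/(-52737) = -334149*(-1/52737) = 111383/17579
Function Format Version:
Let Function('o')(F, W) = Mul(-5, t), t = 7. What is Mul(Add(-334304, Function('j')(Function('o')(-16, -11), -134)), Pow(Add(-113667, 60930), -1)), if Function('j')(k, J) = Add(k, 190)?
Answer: Rational(111383, 17579) ≈ 6.3361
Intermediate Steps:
Function('o')(F, W) = -35 (Function('o')(F, W) = Mul(-5, 7) = -35)
Function('j')(k, J) = Add(190, k)
Mul(Add(-334304, Function('j')(Function('o')(-16, -11), -134)), Pow(Add(-113667, 60930), -1)) = Mul(Add(-334304, Add(190, -35)), Pow(Add(-113667, 60930), -1)) = Mul(Add(-334304, 155), Pow(-52737, -1)) = Mul(-334149, Rational(-1, 52737)) = Rational(111383, 17579)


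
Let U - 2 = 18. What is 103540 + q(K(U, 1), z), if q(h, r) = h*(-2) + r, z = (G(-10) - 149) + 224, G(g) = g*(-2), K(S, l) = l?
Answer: 103633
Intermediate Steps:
U = 20 (U = 2 + 18 = 20)
G(g) = -2*g
z = 95 (z = (-2*(-10) - 149) + 224 = (20 - 149) + 224 = -129 + 224 = 95)
q(h, r) = r - 2*h (q(h, r) = -2*h + r = r - 2*h)
103540 + q(K(U, 1), z) = 103540 + (95 - 2*1) = 103540 + (95 - 2) = 103540 + 93 = 103633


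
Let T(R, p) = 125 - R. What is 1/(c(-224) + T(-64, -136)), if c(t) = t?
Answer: -1/35 ≈ -0.028571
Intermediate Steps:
1/(c(-224) + T(-64, -136)) = 1/(-224 + (125 - 1*(-64))) = 1/(-224 + (125 + 64)) = 1/(-224 + 189) = 1/(-35) = -1/35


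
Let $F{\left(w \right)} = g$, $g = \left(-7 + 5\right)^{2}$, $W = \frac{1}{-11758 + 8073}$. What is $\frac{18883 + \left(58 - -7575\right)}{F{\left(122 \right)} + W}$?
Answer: $\frac{97711460}{14739} \approx 6629.5$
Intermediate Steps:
$W = - \frac{1}{3685}$ ($W = \frac{1}{-3685} = - \frac{1}{3685} \approx -0.00027137$)
$g = 4$ ($g = \left(-2\right)^{2} = 4$)
$F{\left(w \right)} = 4$
$\frac{18883 + \left(58 - -7575\right)}{F{\left(122 \right)} + W} = \frac{18883 + \left(58 - -7575\right)}{4 - \frac{1}{3685}} = \frac{18883 + \left(58 + 7575\right)}{\frac{14739}{3685}} = \left(18883 + 7633\right) \frac{3685}{14739} = 26516 \cdot \frac{3685}{14739} = \frac{97711460}{14739}$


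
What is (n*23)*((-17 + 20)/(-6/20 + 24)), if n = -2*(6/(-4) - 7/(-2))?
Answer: -920/79 ≈ -11.646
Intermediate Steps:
n = -4 (n = -2*(6*(-¼) - 7*(-½)) = -2*(-3/2 + 7/2) = -2*2 = -4)
(n*23)*((-17 + 20)/(-6/20 + 24)) = (-4*23)*((-17 + 20)/(-6/20 + 24)) = -276/(-6*1/20 + 24) = -276/(-3/10 + 24) = -276/237/10 = -276*10/237 = -92*10/79 = -920/79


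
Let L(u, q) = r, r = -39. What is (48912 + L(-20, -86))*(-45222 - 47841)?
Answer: -4548267999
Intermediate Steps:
L(u, q) = -39
(48912 + L(-20, -86))*(-45222 - 47841) = (48912 - 39)*(-45222 - 47841) = 48873*(-93063) = -4548267999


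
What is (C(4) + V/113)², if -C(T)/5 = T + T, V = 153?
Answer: 19070689/12769 ≈ 1493.5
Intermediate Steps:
C(T) = -10*T (C(T) = -5*(T + T) = -10*T)
(C(4) + V/113)² = (-10*4 + 153/113)² = (-40 + 153*(1/113))² = (-40 + 153/113)² = (-4367/113)² = 19070689/12769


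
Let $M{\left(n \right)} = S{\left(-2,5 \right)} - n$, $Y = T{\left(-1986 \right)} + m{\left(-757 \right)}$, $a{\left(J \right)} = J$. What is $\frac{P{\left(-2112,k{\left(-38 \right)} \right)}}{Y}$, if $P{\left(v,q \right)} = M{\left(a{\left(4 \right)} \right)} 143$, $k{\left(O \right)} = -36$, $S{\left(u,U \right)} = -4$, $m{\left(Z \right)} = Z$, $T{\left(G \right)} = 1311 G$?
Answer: $\frac{1144}{2604403} \approx 0.00043926$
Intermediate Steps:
$Y = -2604403$ ($Y = 1311 \left(-1986\right) - 757 = -2603646 - 757 = -2604403$)
$M{\left(n \right)} = -4 - n$
$P{\left(v,q \right)} = -1144$ ($P{\left(v,q \right)} = \left(-4 - 4\right) 143 = \left(-8\right) 143 = -1144$)
$\frac{P{\left(-2112,k{\left(-38 \right)} \right)}}{Y} = - \frac{1144}{-2604403} = \left(-1144\right) \left(- \frac{1}{2604403}\right) = \frac{1144}{2604403}$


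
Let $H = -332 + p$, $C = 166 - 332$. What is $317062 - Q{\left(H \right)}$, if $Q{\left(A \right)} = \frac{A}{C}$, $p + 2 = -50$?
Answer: $\frac{26315954}{83} \approx 3.1706 \cdot 10^{5}$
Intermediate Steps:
$p = -52$ ($p = -2 - 50 = -52$)
$C = -166$
$H = -384$ ($H = -332 - 52 = -384$)
$Q{\left(A \right)} = - \frac{A}{166}$ ($Q{\left(A \right)} = \frac{A}{-166} = A \left(- \frac{1}{166}\right) = - \frac{A}{166}$)
$317062 - Q{\left(H \right)} = 317062 - \left(- \frac{1}{166}\right) \left(-384\right) = 317062 - \frac{192}{83} = \frac{26315954}{83}$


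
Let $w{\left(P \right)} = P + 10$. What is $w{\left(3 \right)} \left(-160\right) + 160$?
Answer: $-1920$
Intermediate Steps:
$w{\left(P \right)} = 10 + P$
$w{\left(3 \right)} \left(-160\right) + 160 = \left(10 + 3\right) \left(-160\right) + 160 = 13 \left(-160\right) + 160 = -2080 + 160 = -1920$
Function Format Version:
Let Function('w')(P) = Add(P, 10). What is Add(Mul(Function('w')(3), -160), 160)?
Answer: -1920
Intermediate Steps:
Function('w')(P) = Add(10, P)
Add(Mul(Function('w')(3), -160), 160) = Add(Mul(Add(10, 3), -160), 160) = Add(Mul(13, -160), 160) = Add(-2080, 160) = -1920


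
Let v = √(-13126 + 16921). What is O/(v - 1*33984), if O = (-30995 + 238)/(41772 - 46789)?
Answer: -348415296/1931391916279 - 30757*√3795/5794175748837 ≈ -0.00018072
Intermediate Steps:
v = √3795 ≈ 61.604
O = 30757/5017 (O = -30757/(-5017) = -30757*(-1/5017) = 30757/5017 ≈ 6.1306)
O/(v - 1*33984) = 30757/(5017*(√3795 - 1*33984)) = 30757/(5017*(√3795 - 33984)) = 30757/(5017*(-33984 + √3795))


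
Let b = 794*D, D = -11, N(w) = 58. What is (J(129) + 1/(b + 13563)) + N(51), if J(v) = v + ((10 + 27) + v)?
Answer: 1704638/4829 ≈ 353.00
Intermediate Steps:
b = -8734 (b = 794*(-11) = -8734)
J(v) = 37 + 2*v (J(v) = v + (37 + v) = 37 + 2*v)
(J(129) + 1/(b + 13563)) + N(51) = ((37 + 2*129) + 1/(-8734 + 13563)) + 58 = ((37 + 258) + 1/4829) + 58 = (295 + 1/4829) + 58 = 1424556/4829 + 58 = 1704638/4829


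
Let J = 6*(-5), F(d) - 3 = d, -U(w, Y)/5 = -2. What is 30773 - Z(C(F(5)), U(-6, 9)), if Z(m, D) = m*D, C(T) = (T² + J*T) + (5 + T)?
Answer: 32403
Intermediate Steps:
U(w, Y) = 10 (U(w, Y) = -5*(-2) = 10)
F(d) = 3 + d
J = -30
C(T) = 5 + T² - 29*T (C(T) = (T² - 30*T) + (5 + T) = 5 + T² - 29*T)
Z(m, D) = D*m
30773 - Z(C(F(5)), U(-6, 9)) = 30773 - 10*(5 + (3 + 5)² - 29*(3 + 5)) = 30773 - 10*(5 + 8² - 29*8) = 30773 - 10*(5 + 64 - 232) = 30773 - 10*(-163) = 30773 - 1*(-1630) = 30773 + 1630 = 32403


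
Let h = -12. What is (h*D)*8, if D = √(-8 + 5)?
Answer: -96*I*√3 ≈ -166.28*I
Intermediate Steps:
D = I*√3 (D = √(-3) = I*√3 ≈ 1.732*I)
(h*D)*8 = -12*I*√3*8 = -96*I*√3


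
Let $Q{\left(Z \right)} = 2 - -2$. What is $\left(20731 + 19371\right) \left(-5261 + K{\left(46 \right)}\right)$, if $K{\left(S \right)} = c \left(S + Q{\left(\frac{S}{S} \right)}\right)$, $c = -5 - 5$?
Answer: $-231027622$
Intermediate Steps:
$Q{\left(Z \right)} = 4$ ($Q{\left(Z \right)} = 2 + 2 = 4$)
$c = -10$ ($c = -5 - 5 = -10$)
$K{\left(S \right)} = -40 - 10 S$ ($K{\left(S \right)} = - 10 \left(S + 4\right) = - 10 \left(4 + S\right) = -40 - 10 S$)
$\left(20731 + 19371\right) \left(-5261 + K{\left(46 \right)}\right) = \left(20731 + 19371\right) \left(-5261 - 500\right) = 40102 \left(-5261 - 500\right) = 40102 \left(-5761\right) = -231027622$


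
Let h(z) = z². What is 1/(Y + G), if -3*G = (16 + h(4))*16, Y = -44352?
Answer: -3/133568 ≈ -2.2460e-5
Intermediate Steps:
G = -512/3 (G = -(16 + 4²)*16/3 = -(16 + 16)*16/3 = -32*16/3 = -⅓*512 = -512/3 ≈ -170.67)
1/(Y + G) = 1/(-44352 - 512/3) = 1/(-133568/3) = -3/133568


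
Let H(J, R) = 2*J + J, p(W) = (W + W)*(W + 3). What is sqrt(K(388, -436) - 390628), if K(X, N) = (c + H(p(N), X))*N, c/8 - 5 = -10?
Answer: 6*I*sqrt(13728961) ≈ 22232.0*I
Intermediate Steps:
c = -40 (c = 40 + 8*(-10) = 40 - 80 = -40)
p(W) = 2*W*(3 + W) (p(W) = (2*W)*(3 + W) = 2*W*(3 + W))
H(J, R) = 3*J
K(X, N) = N*(-40 + 6*N*(3 + N)) (K(X, N) = (-40 + 3*(2*N*(3 + N)))*N = (-40 + 6*N*(3 + N))*N = N*(-40 + 6*N*(3 + N)))
sqrt(K(388, -436) - 390628) = sqrt(2*(-436)*(-20 + 3*(-436)*(3 - 436)) - 390628) = sqrt(2*(-436)*(-20 + 3*(-436)*(-433)) - 390628) = sqrt(2*(-436)*(-20 + 566364) - 390628) = sqrt(2*(-436)*566344 - 390628) = sqrt(-493851968 - 390628) = sqrt(-494242596) = 6*I*sqrt(13728961)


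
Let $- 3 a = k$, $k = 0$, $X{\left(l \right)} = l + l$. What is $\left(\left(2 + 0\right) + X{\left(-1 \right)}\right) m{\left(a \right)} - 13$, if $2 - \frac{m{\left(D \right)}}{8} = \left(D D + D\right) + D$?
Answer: $-13$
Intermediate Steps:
$X{\left(l \right)} = 2 l$
$a = 0$ ($a = \left(- \frac{1}{3}\right) 0 = 0$)
$m{\left(D \right)} = 16 - 16 D - 8 D^{2}$ ($m{\left(D \right)} = 16 - 8 \left(\left(D D + D\right) + D\right) = 16 - 8 \left(\left(D^{2} + D\right) + D\right) = 16 - 8 \left(\left(D + D^{2}\right) + D\right) = 16 - 8 \left(D^{2} + 2 D\right) = 16 - \left(8 D^{2} + 16 D\right) = 16 - 16 D - 8 D^{2}$)
$\left(\left(2 + 0\right) + X{\left(-1 \right)}\right) m{\left(a \right)} - 13 = \left(\left(2 + 0\right) + 2 \left(-1\right)\right) \left(16 - 0 - 8 \cdot 0^{2}\right) - 13 = \left(2 - 2\right) \left(16 + 0 - 0\right) - 13 = 0 \left(16 + 0 + 0\right) - 13 = 0 \cdot 16 - 13 = 0 - 13 = -13$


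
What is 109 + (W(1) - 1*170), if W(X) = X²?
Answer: -60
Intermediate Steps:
109 + (W(1) - 1*170) = 109 + (1² - 1*170) = 109 + (1 - 170) = 109 - 169 = -60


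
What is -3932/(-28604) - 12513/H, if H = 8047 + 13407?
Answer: -68391181/153417554 ≈ -0.44578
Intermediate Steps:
H = 21454
-3932/(-28604) - 12513/H = -3932/(-28604) - 12513/21454 = -3932*(-1/28604) - 12513*1/21454 = 983/7151 - 12513/21454 = -68391181/153417554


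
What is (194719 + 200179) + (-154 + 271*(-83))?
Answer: 372251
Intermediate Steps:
(194719 + 200179) + (-154 + 271*(-83)) = 394898 + (-154 - 22493) = 394898 - 22647 = 372251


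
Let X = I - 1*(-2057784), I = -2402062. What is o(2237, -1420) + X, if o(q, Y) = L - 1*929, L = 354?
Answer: -344853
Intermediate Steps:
o(q, Y) = -575 (o(q, Y) = 354 - 1*929 = 354 - 929 = -575)
X = -344278 (X = -2402062 - 1*(-2057784) = -2402062 + 2057784 = -344278)
o(2237, -1420) + X = -575 - 344278 = -344853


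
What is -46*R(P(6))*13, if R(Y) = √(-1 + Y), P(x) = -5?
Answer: -598*I*√6 ≈ -1464.8*I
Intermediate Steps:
-46*R(P(6))*13 = -46*√(-1 - 5)*13 = -46*I*√6*13 = -598*I*√6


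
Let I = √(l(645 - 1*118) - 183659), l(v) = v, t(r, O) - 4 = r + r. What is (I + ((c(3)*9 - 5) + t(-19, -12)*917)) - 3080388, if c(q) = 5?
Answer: -3111526 + 6*I*√5087 ≈ -3.1115e+6 + 427.94*I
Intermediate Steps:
t(r, O) = 4 + 2*r (t(r, O) = 4 + (r + r) = 4 + 2*r)
I = 6*I*√5087 (I = √((645 - 1*118) - 183659) = √((645 - 118) - 183659) = √(527 - 183659) = √(-183132) = 6*I*√5087 ≈ 427.94*I)
(I + ((c(3)*9 - 5) + t(-19, -12)*917)) - 3080388 = (6*I*√5087 + ((5*9 - 5) + (4 + 2*(-19))*917)) - 3080388 = (6*I*√5087 + ((45 - 5) + (4 - 38)*917)) - 3080388 = (6*I*√5087 + (40 - 34*917)) - 3080388 = (6*I*√5087 + (40 - 31178)) - 3080388 = (6*I*√5087 - 31138) - 3080388 = (-31138 + 6*I*√5087) - 3080388 = -3111526 + 6*I*√5087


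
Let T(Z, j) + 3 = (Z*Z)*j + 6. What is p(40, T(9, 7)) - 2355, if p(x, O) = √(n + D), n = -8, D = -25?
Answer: -2355 + I*√33 ≈ -2355.0 + 5.7446*I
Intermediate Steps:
T(Z, j) = 3 + j*Z² (T(Z, j) = -3 + ((Z*Z)*j + 6) = -3 + (Z²*j + 6) = -3 + (j*Z² + 6) = -3 + (6 + j*Z²) = 3 + j*Z²)
p(x, O) = I*√33 (p(x, O) = √(-8 - 25) = √(-33) = I*√33)
p(40, T(9, 7)) - 2355 = I*√33 - 2355 = -2355 + I*√33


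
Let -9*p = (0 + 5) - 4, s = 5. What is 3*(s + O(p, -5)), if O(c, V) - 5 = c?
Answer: 89/3 ≈ 29.667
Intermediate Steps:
p = -⅑ (p = -((0 + 5) - 4)/9 = -(5 - 4)/9 = -⅑*1 = -⅑ ≈ -0.11111)
O(c, V) = 5 + c
3*(s + O(p, -5)) = 3*(5 + (5 - ⅑)) = 3*(5 + 44/9) = 3*(89/9) = 89/3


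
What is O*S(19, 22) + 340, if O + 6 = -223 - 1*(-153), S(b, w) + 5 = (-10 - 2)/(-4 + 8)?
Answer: 948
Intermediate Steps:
S(b, w) = -8 (S(b, w) = -5 + (-10 - 2)/(-4 + 8) = -5 - 12/4 = -5 - 12*¼ = -5 - 3 = -8)
O = -76 (O = -6 + (-223 - 1*(-153)) = -6 + (-223 + 153) = -6 - 70 = -76)
O*S(19, 22) + 340 = -76*(-8) + 340 = 608 + 340 = 948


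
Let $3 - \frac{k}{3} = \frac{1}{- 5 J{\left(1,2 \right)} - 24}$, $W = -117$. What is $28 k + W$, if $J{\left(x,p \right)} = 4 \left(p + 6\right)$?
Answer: $\frac{6231}{46} \approx 135.46$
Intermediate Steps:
$J{\left(x,p \right)} = 24 + 4 p$ ($J{\left(x,p \right)} = 4 \left(6 + p\right) = 24 + 4 p$)
$k = \frac{1659}{184}$ ($k = 9 - \frac{3}{- 5 \left(24 + 4 \cdot 2\right) - 24} = 9 - \frac{3}{- 5 \left(24 + 8\right) - 24} = 9 - \frac{3}{\left(-5\right) 32 - 24} = 9 - \frac{3}{-160 - 24} = 9 - \frac{3}{-184} = 9 - - \frac{3}{184} = 9 + \frac{3}{184} = \frac{1659}{184} \approx 9.0163$)
$28 k + W = 28 \cdot \frac{1659}{184} - 117 = \frac{11613}{46} - 117 = \frac{6231}{46}$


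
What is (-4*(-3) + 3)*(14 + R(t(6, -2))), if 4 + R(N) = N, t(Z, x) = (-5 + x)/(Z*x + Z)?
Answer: 335/2 ≈ 167.50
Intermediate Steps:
t(Z, x) = (-5 + x)/(Z + Z*x)
R(N) = -4 + N
(-4*(-3) + 3)*(14 + R(t(6, -2))) = (-4*(-3) + 3)*(14 + (-4 + (-5 - 2)/(6*(1 - 2)))) = (12 + 3)*(14 + (-4 + (⅙)*(-7)/(-1))) = 15*(14 + (-4 + (⅙)*(-1)*(-7))) = 15*(14 + (-4 + 7/6)) = 15*(14 - 17/6) = 15*(67/6) = 335/2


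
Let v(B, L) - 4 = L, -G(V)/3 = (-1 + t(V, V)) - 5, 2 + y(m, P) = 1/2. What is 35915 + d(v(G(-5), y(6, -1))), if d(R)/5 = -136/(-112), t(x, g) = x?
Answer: 502895/14 ≈ 35921.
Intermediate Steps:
y(m, P) = -3/2 (y(m, P) = -2 + 1/2 = -2 + ½ = -3/2)
G(V) = 18 - 3*V (G(V) = -3*((-1 + V) - 5) = -3*(-6 + V) = 18 - 3*V)
v(B, L) = 4 + L
d(R) = 85/14 (d(R) = 5*(-136/(-112)) = 5*(-136*(-1/112)) = 5*(17/14) = 85/14)
35915 + d(v(G(-5), y(6, -1))) = 35915 + 85/14 = 502895/14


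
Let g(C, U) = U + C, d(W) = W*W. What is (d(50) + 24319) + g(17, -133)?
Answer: 26703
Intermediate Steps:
d(W) = W²
g(C, U) = C + U
(d(50) + 24319) + g(17, -133) = (50² + 24319) + (17 - 133) = (2500 + 24319) - 116 = 26819 - 116 = 26703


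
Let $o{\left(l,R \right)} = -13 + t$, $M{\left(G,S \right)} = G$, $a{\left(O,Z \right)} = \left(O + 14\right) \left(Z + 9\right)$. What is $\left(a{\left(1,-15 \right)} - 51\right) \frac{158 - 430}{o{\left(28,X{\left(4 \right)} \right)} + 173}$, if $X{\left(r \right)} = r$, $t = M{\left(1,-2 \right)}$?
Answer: $\frac{38352}{161} \approx 238.21$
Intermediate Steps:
$a{\left(O,Z \right)} = \left(9 + Z\right) \left(14 + O\right)$ ($a{\left(O,Z \right)} = \left(14 + O\right) \left(9 + Z\right) = \left(9 + Z\right) \left(14 + O\right)$)
$t = 1$
$o{\left(l,R \right)} = -12$ ($o{\left(l,R \right)} = -13 + 1 = -12$)
$\left(a{\left(1,-15 \right)} - 51\right) \frac{158 - 430}{o{\left(28,X{\left(4 \right)} \right)} + 173} = \left(\left(126 + 9 \cdot 1 + 14 \left(-15\right) + 1 \left(-15\right)\right) - 51\right) \frac{158 - 430}{-12 + 173} = \left(\left(126 + 9 - 210 - 15\right) - 51\right) \left(- \frac{272}{161}\right) = \left(-90 - 51\right) \left(\left(-272\right) \frac{1}{161}\right) = \left(-141\right) \left(- \frac{272}{161}\right) = \frac{38352}{161}$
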